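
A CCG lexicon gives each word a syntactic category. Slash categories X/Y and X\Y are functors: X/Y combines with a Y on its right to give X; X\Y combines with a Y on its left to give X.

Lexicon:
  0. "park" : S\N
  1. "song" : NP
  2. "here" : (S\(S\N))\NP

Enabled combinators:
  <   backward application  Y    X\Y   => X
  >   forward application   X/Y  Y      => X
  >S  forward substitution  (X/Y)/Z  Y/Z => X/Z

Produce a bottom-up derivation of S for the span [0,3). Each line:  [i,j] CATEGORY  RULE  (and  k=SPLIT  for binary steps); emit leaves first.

[0,1] S\N  lex  "park"
[1,2] NP  lex  "song"
[2,3] (S\(S\N))\NP  lex  "here"
[1,3] S\(S\N)  <  k=2
[0,3] S  <  k=1

[0,3] S   <
  [0,1] "park" : S\N
  [1,3] S\(S\N)   <
    [1,2] "song" : NP
    [2,3] "here" : (S\(S\N))\NP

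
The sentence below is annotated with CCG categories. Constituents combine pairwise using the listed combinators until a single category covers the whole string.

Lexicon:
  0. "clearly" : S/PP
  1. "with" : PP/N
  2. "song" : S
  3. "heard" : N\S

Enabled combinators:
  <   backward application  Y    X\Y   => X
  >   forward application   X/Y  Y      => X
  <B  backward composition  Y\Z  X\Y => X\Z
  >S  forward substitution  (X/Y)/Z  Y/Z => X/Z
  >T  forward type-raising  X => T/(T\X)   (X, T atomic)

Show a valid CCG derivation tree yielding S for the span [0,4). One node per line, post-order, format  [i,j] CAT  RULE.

[0,1] S/PP  lex  "clearly"
[1,2] PP/N  lex  "with"
[2,3] S  lex  "song"
[2,3] N/(N\S)  >T
[3,4] N\S  lex  "heard"
[2,4] N  >  k=3
[1,4] PP  >  k=2
[0,4] S  >  k=1

[0,4] S   >
  [0,1] "clearly" : S/PP
  [1,4] PP   >
    [1,2] "with" : PP/N
    [2,4] N   >
      [2,3] N/(N\S)   >T
        [2,3] "song" : S
      [3,4] "heard" : N\S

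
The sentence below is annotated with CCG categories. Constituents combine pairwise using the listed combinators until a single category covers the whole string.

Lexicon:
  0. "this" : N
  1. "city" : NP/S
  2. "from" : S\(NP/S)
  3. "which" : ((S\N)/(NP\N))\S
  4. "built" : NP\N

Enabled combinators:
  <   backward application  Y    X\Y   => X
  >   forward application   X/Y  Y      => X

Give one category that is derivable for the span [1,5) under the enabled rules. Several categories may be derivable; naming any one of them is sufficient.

S\N

[0,5] S   <
  [0,1] "this" : N
  [1,5] S\N   >
    [1,4] (S\N)/(NP\N)   <
      [1,3] S   <
        [1,2] "city" : NP/S
        [2,3] "from" : S\(NP/S)
      [3,4] "which" : ((S\N)/(NP\N))\S
    [4,5] "built" : NP\N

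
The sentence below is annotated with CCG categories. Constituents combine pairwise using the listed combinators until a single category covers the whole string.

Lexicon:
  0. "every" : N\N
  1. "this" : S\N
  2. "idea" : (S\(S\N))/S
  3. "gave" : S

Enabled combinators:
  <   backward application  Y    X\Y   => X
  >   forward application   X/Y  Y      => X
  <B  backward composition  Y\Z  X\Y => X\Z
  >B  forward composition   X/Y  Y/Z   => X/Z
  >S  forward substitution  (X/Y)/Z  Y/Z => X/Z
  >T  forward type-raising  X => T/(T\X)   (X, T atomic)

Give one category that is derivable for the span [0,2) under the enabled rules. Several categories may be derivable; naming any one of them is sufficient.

S\N

[0,4] S   <
  [0,2] S\N   <B
    [0,1] "every" : N\N
    [1,2] "this" : S\N
  [2,4] S\(S\N)   >
    [2,3] "idea" : (S\(S\N))/S
    [3,4] "gave" : S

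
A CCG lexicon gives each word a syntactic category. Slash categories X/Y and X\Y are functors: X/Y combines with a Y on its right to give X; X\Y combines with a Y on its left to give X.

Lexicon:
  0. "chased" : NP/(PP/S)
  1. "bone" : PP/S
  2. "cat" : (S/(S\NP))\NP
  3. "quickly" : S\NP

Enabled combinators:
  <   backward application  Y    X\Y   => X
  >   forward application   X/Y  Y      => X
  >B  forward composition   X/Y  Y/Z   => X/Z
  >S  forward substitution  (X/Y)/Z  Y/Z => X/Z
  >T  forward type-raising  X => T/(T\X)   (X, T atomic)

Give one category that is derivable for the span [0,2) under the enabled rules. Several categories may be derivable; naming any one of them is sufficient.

NP

[0,4] S   >
  [0,3] S/(S\NP)   <
    [0,2] NP   >
      [0,1] "chased" : NP/(PP/S)
      [1,2] "bone" : PP/S
    [2,3] "cat" : (S/(S\NP))\NP
  [3,4] "quickly" : S\NP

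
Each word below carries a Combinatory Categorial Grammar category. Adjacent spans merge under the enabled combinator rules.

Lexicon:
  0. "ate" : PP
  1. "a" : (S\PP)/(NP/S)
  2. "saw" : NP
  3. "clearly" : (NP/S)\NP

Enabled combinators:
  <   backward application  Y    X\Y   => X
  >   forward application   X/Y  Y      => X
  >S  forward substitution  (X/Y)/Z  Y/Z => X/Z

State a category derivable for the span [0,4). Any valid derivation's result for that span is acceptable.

[0,4] S   <
  [0,1] "ate" : PP
  [1,4] S\PP   >
    [1,2] "a" : (S\PP)/(NP/S)
    [2,4] NP/S   <
      [2,3] "saw" : NP
      [3,4] "clearly" : (NP/S)\NP

S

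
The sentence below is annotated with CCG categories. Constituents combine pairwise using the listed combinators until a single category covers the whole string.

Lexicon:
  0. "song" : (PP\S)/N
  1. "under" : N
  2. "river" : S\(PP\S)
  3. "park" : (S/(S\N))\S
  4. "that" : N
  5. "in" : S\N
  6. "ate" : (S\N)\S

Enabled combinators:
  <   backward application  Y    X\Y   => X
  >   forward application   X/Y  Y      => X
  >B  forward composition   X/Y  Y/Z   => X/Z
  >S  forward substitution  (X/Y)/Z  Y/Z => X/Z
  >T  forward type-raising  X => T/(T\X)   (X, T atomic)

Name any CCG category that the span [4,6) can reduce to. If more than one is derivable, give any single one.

[0,7] S   >
  [0,4] S/(S\N)   <
    [0,3] S   <
      [0,2] PP\S   >
        [0,1] "song" : (PP\S)/N
        [1,2] "under" : N
      [2,3] "river" : S\(PP\S)
    [3,4] "park" : (S/(S\N))\S
  [4,7] S\N   <
    [4,6] S   <
      [4,5] "that" : N
      [5,6] "in" : S\N
    [6,7] "ate" : (S\N)\S

S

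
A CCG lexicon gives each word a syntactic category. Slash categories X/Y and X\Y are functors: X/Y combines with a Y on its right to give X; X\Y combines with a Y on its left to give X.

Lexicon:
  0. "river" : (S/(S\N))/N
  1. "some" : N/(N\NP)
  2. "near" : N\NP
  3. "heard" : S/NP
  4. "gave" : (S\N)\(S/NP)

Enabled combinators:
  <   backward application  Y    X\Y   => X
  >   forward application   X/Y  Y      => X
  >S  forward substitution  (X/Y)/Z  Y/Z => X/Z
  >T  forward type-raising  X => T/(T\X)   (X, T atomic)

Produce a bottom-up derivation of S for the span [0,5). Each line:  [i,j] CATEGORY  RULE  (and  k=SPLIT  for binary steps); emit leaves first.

[0,1] (S/(S\N))/N  lex  "river"
[1,2] N/(N\NP)  lex  "some"
[2,3] N\NP  lex  "near"
[1,3] N  >  k=2
[0,3] S/(S\N)  >  k=1
[3,4] S/NP  lex  "heard"
[4,5] (S\N)\(S/NP)  lex  "gave"
[3,5] S\N  <  k=4
[0,5] S  >  k=3

[0,5] S   >
  [0,3] S/(S\N)   >
    [0,1] "river" : (S/(S\N))/N
    [1,3] N   >
      [1,2] "some" : N/(N\NP)
      [2,3] "near" : N\NP
  [3,5] S\N   <
    [3,4] "heard" : S/NP
    [4,5] "gave" : (S\N)\(S/NP)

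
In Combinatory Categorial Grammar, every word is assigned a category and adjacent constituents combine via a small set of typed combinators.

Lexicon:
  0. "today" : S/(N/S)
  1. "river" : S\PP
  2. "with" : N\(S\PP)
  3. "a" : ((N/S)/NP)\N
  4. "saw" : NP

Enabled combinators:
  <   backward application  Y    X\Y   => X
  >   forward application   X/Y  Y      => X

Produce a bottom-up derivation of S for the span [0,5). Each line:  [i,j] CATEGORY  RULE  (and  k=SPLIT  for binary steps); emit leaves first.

[0,1] S/(N/S)  lex  "today"
[1,2] S\PP  lex  "river"
[2,3] N\(S\PP)  lex  "with"
[1,3] N  <  k=2
[3,4] ((N/S)/NP)\N  lex  "a"
[1,4] (N/S)/NP  <  k=3
[4,5] NP  lex  "saw"
[1,5] N/S  >  k=4
[0,5] S  >  k=1

[0,5] S   >
  [0,1] "today" : S/(N/S)
  [1,5] N/S   >
    [1,4] (N/S)/NP   <
      [1,3] N   <
        [1,2] "river" : S\PP
        [2,3] "with" : N\(S\PP)
      [3,4] "a" : ((N/S)/NP)\N
    [4,5] "saw" : NP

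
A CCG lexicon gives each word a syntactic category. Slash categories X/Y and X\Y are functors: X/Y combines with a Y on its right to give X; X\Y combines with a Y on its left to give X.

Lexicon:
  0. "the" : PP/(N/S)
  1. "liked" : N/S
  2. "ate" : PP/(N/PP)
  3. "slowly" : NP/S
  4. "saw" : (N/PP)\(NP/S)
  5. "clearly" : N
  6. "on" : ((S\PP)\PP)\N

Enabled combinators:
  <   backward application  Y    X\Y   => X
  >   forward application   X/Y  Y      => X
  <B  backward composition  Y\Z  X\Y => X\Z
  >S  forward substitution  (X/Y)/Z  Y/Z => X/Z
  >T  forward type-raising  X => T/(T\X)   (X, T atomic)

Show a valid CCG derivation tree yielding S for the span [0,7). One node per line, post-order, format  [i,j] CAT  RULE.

[0,1] PP/(N/S)  lex  "the"
[1,2] N/S  lex  "liked"
[0,2] PP  >  k=1
[2,3] PP/(N/PP)  lex  "ate"
[3,4] NP/S  lex  "slowly"
[4,5] (N/PP)\(NP/S)  lex  "saw"
[3,5] N/PP  <  k=4
[2,5] PP  >  k=3
[5,6] N  lex  "clearly"
[6,7] ((S\PP)\PP)\N  lex  "on"
[5,7] (S\PP)\PP  <  k=6
[2,7] S\PP  <  k=5
[0,7] S  <  k=2

[0,7] S   <
  [0,2] PP   >
    [0,1] "the" : PP/(N/S)
    [1,2] "liked" : N/S
  [2,7] S\PP   <
    [2,5] PP   >
      [2,3] "ate" : PP/(N/PP)
      [3,5] N/PP   <
        [3,4] "slowly" : NP/S
        [4,5] "saw" : (N/PP)\(NP/S)
    [5,7] (S\PP)\PP   <
      [5,6] "clearly" : N
      [6,7] "on" : ((S\PP)\PP)\N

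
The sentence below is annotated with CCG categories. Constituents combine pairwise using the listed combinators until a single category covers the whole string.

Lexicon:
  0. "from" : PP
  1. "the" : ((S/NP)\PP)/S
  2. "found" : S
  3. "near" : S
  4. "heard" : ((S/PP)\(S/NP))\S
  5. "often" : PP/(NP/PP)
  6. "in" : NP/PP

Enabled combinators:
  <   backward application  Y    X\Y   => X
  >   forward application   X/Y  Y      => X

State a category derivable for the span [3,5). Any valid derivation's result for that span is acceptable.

(S/PP)\(S/NP)

[0,7] S   >
  [0,5] S/PP   <
    [0,3] S/NP   <
      [0,1] "from" : PP
      [1,3] (S/NP)\PP   >
        [1,2] "the" : ((S/NP)\PP)/S
        [2,3] "found" : S
    [3,5] (S/PP)\(S/NP)   <
      [3,4] "near" : S
      [4,5] "heard" : ((S/PP)\(S/NP))\S
  [5,7] PP   >
    [5,6] "often" : PP/(NP/PP)
    [6,7] "in" : NP/PP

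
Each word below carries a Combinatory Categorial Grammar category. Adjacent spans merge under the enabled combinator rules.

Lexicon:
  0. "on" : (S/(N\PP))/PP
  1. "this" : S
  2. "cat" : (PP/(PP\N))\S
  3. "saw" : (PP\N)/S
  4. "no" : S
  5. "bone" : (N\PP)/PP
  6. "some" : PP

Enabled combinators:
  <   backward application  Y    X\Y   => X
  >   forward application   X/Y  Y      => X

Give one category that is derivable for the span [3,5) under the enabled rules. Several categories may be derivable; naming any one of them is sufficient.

[0,7] S   >
  [0,5] S/(N\PP)   >
    [0,1] "on" : (S/(N\PP))/PP
    [1,5] PP   >
      [1,3] PP/(PP\N)   <
        [1,2] "this" : S
        [2,3] "cat" : (PP/(PP\N))\S
      [3,5] PP\N   >
        [3,4] "saw" : (PP\N)/S
        [4,5] "no" : S
  [5,7] N\PP   >
    [5,6] "bone" : (N\PP)/PP
    [6,7] "some" : PP

PP\N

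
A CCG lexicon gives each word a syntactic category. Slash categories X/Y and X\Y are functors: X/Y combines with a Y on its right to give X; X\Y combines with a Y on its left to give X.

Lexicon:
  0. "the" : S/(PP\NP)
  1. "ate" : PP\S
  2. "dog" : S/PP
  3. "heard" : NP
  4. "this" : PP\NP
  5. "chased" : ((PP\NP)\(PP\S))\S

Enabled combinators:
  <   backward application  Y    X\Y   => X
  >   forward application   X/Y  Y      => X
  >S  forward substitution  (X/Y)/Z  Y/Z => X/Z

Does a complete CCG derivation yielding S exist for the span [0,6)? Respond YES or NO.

[0,6] S   >
  [0,1] "the" : S/(PP\NP)
  [1,6] PP\NP   <
    [1,2] "ate" : PP\S
    [2,6] (PP\NP)\(PP\S)   <
      [2,5] S   >
        [2,3] "dog" : S/PP
        [3,5] PP   <
          [3,4] "heard" : NP
          [4,5] "this" : PP\NP
      [5,6] "chased" : ((PP\NP)\(PP\S))\S

YES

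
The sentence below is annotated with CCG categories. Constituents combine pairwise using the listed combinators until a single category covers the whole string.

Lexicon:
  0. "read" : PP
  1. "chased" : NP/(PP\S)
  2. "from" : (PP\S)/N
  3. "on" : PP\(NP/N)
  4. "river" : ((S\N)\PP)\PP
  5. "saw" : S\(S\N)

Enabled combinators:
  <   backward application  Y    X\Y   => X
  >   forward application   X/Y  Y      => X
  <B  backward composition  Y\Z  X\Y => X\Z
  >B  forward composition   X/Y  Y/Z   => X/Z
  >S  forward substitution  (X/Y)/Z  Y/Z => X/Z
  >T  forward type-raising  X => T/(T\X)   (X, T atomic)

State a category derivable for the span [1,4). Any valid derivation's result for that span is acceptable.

PP

[0,6] S   <
  [0,5] S\N   <
    [0,1] "read" : PP
    [1,5] (S\N)\PP   <
      [1,4] PP   <
        [1,3] NP/N   >B
          [1,2] "chased" : NP/(PP\S)
          [2,3] "from" : (PP\S)/N
        [3,4] "on" : PP\(NP/N)
      [4,5] "river" : ((S\N)\PP)\PP
  [5,6] "saw" : S\(S\N)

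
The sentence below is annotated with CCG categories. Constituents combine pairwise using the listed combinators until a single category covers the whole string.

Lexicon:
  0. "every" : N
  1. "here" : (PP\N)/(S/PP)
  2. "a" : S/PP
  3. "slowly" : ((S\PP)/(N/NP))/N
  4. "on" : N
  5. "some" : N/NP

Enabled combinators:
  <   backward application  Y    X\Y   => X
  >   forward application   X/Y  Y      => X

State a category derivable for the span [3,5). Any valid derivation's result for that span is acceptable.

(S\PP)/(N/NP)

[0,6] S   <
  [0,3] PP   <
    [0,1] "every" : N
    [1,3] PP\N   >
      [1,2] "here" : (PP\N)/(S/PP)
      [2,3] "a" : S/PP
  [3,6] S\PP   >
    [3,5] (S\PP)/(N/NP)   >
      [3,4] "slowly" : ((S\PP)/(N/NP))/N
      [4,5] "on" : N
    [5,6] "some" : N/NP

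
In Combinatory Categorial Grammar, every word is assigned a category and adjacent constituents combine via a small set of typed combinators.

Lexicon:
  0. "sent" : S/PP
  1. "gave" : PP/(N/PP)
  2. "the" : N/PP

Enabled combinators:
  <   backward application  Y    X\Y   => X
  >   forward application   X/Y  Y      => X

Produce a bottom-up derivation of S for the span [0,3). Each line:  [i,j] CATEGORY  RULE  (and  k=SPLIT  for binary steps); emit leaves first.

[0,3] S   >
  [0,1] "sent" : S/PP
  [1,3] PP   >
    [1,2] "gave" : PP/(N/PP)
    [2,3] "the" : N/PP

[0,1] S/PP  lex  "sent"
[1,2] PP/(N/PP)  lex  "gave"
[2,3] N/PP  lex  "the"
[1,3] PP  >  k=2
[0,3] S  >  k=1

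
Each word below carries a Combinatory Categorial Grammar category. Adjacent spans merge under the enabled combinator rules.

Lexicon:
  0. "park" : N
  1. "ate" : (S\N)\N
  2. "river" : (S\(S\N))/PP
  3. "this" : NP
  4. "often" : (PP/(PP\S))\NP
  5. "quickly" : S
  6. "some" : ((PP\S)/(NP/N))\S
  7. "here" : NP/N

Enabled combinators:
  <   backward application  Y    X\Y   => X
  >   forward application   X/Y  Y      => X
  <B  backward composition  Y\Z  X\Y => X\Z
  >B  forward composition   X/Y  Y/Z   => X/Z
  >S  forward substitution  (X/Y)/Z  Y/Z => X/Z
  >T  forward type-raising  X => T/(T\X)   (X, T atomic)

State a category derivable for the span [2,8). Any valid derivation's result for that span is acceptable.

[0,8] S   <
  [0,2] S\N   <
    [0,1] "park" : N
    [1,2] "ate" : (S\N)\N
  [2,8] S\(S\N)   >
    [2,3] "river" : (S\(S\N))/PP
    [3,8] PP   >
      [3,5] PP/(PP\S)   <
        [3,4] "this" : NP
        [4,5] "often" : (PP/(PP\S))\NP
      [5,8] PP\S   >
        [5,7] (PP\S)/(NP/N)   <
          [5,6] "quickly" : S
          [6,7] "some" : ((PP\S)/(NP/N))\S
        [7,8] "here" : NP/N

S\(S\N)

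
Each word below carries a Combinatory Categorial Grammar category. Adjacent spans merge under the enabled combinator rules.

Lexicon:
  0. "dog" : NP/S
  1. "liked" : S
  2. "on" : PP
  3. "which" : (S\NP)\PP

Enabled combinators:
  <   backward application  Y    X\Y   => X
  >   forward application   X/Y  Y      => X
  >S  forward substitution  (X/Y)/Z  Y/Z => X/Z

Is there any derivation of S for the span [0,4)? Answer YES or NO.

[0,4] S   <
  [0,2] NP   >
    [0,1] "dog" : NP/S
    [1,2] "liked" : S
  [2,4] S\NP   <
    [2,3] "on" : PP
    [3,4] "which" : (S\NP)\PP

YES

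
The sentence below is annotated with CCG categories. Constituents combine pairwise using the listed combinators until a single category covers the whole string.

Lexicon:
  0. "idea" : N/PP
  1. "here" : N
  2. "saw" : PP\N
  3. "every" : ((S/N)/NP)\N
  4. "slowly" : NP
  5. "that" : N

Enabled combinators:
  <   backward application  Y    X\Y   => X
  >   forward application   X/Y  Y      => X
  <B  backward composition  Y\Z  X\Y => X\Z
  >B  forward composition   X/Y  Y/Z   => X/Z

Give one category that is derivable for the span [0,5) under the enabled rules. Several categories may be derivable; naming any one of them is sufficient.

S/N

[0,6] S   >
  [0,5] S/N   >
    [0,4] (S/N)/NP   <
      [0,3] N   >
        [0,1] "idea" : N/PP
        [1,3] PP   <
          [1,2] "here" : N
          [2,3] "saw" : PP\N
      [3,4] "every" : ((S/N)/NP)\N
    [4,5] "slowly" : NP
  [5,6] "that" : N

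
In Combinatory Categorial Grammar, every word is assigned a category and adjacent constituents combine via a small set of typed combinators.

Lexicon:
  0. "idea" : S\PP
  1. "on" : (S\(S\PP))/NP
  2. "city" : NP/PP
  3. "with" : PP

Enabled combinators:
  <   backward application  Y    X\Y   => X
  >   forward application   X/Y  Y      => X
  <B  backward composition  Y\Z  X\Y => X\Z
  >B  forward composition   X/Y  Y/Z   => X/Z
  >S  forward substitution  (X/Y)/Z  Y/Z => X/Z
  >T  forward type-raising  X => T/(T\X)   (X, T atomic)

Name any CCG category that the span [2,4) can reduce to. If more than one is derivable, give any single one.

[0,4] S   <
  [0,1] "idea" : S\PP
  [1,4] S\(S\PP)   >
    [1,2] "on" : (S\(S\PP))/NP
    [2,4] NP   >
      [2,3] "city" : NP/PP
      [3,4] "with" : PP

NP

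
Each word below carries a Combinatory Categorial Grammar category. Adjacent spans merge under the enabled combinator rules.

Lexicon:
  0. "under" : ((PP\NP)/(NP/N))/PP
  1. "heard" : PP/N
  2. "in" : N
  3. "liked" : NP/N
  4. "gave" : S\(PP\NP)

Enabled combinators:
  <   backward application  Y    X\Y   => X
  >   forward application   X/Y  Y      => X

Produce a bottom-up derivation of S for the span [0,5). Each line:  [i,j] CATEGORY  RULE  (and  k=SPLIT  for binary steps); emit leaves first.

[0,5] S   <
  [0,4] PP\NP   >
    [0,3] (PP\NP)/(NP/N)   >
      [0,1] "under" : ((PP\NP)/(NP/N))/PP
      [1,3] PP   >
        [1,2] "heard" : PP/N
        [2,3] "in" : N
    [3,4] "liked" : NP/N
  [4,5] "gave" : S\(PP\NP)

[0,1] ((PP\NP)/(NP/N))/PP  lex  "under"
[1,2] PP/N  lex  "heard"
[2,3] N  lex  "in"
[1,3] PP  >  k=2
[0,3] (PP\NP)/(NP/N)  >  k=1
[3,4] NP/N  lex  "liked"
[0,4] PP\NP  >  k=3
[4,5] S\(PP\NP)  lex  "gave"
[0,5] S  <  k=4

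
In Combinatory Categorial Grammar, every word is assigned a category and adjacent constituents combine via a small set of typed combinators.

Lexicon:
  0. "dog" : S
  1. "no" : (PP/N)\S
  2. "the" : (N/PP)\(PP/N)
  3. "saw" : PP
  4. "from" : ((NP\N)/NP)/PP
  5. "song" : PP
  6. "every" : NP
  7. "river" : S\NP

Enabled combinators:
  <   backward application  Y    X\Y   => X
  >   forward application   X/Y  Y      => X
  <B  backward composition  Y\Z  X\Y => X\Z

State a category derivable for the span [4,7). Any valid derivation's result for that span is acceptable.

NP\N

[0,8] S   <
  [0,7] NP   <
    [0,4] N   >
      [0,3] N/PP   <
        [0,2] PP/N   <
          [0,1] "dog" : S
          [1,2] "no" : (PP/N)\S
        [2,3] "the" : (N/PP)\(PP/N)
      [3,4] "saw" : PP
    [4,7] NP\N   >
      [4,6] (NP\N)/NP   >
        [4,5] "from" : ((NP\N)/NP)/PP
        [5,6] "song" : PP
      [6,7] "every" : NP
  [7,8] "river" : S\NP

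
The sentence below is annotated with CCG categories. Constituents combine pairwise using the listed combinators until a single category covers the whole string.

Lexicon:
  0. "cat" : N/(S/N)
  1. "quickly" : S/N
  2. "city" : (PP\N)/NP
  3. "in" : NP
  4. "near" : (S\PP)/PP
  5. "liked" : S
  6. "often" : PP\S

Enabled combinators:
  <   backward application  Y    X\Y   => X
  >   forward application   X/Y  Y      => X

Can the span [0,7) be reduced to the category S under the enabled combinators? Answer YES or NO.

[0,7] S   <
  [0,4] PP   <
    [0,2] N   >
      [0,1] "cat" : N/(S/N)
      [1,2] "quickly" : S/N
    [2,4] PP\N   >
      [2,3] "city" : (PP\N)/NP
      [3,4] "in" : NP
  [4,7] S\PP   >
    [4,5] "near" : (S\PP)/PP
    [5,7] PP   <
      [5,6] "liked" : S
      [6,7] "often" : PP\S

YES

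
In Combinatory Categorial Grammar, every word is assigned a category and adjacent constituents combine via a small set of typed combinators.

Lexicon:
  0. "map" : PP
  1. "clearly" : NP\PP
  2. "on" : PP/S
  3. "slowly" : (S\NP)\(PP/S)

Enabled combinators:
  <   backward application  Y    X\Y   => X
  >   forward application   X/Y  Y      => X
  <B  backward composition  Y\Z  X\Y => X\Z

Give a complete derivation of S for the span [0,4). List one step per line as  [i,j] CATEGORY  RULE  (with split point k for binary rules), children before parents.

[0,4] S   <
  [0,1] "map" : PP
  [1,4] S\PP   <B
    [1,2] "clearly" : NP\PP
    [2,4] S\NP   <
      [2,3] "on" : PP/S
      [3,4] "slowly" : (S\NP)\(PP/S)

[0,1] PP  lex  "map"
[1,2] NP\PP  lex  "clearly"
[2,3] PP/S  lex  "on"
[3,4] (S\NP)\(PP/S)  lex  "slowly"
[2,4] S\NP  <  k=3
[1,4] S\PP  <B  k=2
[0,4] S  <  k=1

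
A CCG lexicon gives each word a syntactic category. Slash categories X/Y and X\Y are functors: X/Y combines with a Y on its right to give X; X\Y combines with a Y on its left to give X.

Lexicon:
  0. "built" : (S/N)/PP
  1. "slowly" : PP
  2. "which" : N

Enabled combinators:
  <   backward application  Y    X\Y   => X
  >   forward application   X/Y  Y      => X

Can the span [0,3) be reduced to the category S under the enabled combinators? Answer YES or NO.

[0,3] S   >
  [0,2] S/N   >
    [0,1] "built" : (S/N)/PP
    [1,2] "slowly" : PP
  [2,3] "which" : N

YES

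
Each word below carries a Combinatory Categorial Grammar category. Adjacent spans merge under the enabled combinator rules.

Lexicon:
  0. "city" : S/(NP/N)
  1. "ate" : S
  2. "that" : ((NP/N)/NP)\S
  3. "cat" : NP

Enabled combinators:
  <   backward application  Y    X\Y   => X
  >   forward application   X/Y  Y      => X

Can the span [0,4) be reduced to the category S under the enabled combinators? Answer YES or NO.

[0,4] S   >
  [0,1] "city" : S/(NP/N)
  [1,4] NP/N   >
    [1,3] (NP/N)/NP   <
      [1,2] "ate" : S
      [2,3] "that" : ((NP/N)/NP)\S
    [3,4] "cat" : NP

YES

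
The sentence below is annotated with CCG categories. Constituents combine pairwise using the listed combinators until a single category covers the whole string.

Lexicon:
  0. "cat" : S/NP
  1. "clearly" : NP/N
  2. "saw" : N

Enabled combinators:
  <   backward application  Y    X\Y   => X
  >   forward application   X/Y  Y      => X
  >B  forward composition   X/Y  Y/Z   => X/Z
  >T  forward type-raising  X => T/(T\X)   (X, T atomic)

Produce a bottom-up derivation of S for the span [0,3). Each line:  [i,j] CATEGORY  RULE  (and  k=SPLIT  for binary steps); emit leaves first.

[0,1] S/NP  lex  "cat"
[1,2] NP/N  lex  "clearly"
[2,3] N  lex  "saw"
[1,3] NP  >  k=2
[0,3] S  >  k=1

[0,3] S   >
  [0,1] "cat" : S/NP
  [1,3] NP   >
    [1,2] "clearly" : NP/N
    [2,3] "saw" : N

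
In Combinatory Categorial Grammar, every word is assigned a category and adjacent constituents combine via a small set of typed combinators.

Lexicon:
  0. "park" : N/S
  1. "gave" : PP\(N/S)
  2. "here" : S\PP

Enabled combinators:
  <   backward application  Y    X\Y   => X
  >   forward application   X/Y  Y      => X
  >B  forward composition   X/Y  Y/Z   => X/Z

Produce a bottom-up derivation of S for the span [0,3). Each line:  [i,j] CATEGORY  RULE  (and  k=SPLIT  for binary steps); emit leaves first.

[0,1] N/S  lex  "park"
[1,2] PP\(N/S)  lex  "gave"
[0,2] PP  <  k=1
[2,3] S\PP  lex  "here"
[0,3] S  <  k=2

[0,3] S   <
  [0,2] PP   <
    [0,1] "park" : N/S
    [1,2] "gave" : PP\(N/S)
  [2,3] "here" : S\PP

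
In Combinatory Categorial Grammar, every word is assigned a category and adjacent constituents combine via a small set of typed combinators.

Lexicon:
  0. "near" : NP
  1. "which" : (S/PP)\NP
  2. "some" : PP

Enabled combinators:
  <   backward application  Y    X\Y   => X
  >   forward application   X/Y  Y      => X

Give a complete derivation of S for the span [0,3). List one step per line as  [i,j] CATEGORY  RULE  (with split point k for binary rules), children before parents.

[0,1] NP  lex  "near"
[1,2] (S/PP)\NP  lex  "which"
[0,2] S/PP  <  k=1
[2,3] PP  lex  "some"
[0,3] S  >  k=2

[0,3] S   >
  [0,2] S/PP   <
    [0,1] "near" : NP
    [1,2] "which" : (S/PP)\NP
  [2,3] "some" : PP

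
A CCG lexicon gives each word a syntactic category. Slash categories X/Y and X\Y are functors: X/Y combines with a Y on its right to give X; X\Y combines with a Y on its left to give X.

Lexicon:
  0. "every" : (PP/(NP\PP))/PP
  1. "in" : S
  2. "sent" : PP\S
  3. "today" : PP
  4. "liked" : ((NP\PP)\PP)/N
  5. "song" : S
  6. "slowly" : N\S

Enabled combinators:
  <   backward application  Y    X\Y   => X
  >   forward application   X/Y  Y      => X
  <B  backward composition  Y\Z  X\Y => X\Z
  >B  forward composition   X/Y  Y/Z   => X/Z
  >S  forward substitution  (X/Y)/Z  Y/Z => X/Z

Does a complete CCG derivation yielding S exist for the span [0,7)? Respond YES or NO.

NO

(PP/(NP\PP))/PP S PP\S PP ((NP\PP)\PP)/N S N\S
CKY chart[0,7] = {PP}; S ∉ chart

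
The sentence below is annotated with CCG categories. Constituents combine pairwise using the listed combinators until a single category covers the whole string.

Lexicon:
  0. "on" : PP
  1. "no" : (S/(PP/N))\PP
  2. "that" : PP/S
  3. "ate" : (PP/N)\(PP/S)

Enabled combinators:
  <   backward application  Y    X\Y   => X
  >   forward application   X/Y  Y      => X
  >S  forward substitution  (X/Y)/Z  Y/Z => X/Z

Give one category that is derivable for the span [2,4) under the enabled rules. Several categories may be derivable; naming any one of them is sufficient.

[0,4] S   >
  [0,2] S/(PP/N)   <
    [0,1] "on" : PP
    [1,2] "no" : (S/(PP/N))\PP
  [2,4] PP/N   <
    [2,3] "that" : PP/S
    [3,4] "ate" : (PP/N)\(PP/S)

PP/N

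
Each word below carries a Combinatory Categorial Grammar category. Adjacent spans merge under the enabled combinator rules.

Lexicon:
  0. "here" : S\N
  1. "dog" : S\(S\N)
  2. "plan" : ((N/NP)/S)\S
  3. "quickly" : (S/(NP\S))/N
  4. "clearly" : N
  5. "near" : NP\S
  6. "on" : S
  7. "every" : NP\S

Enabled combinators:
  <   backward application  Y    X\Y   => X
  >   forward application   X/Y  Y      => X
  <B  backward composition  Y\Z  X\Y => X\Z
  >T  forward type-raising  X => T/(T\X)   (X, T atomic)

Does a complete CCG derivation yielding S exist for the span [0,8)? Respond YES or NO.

S\N S\(S\N) ((N/NP)/S)\S (S/(NP\S))/N N NP\S S NP\S
CKY chart[0,8] = {N, N/(N\N), NP/(NP\N), PP/(PP\N), S/(S\N)}; S ∉ chart

NO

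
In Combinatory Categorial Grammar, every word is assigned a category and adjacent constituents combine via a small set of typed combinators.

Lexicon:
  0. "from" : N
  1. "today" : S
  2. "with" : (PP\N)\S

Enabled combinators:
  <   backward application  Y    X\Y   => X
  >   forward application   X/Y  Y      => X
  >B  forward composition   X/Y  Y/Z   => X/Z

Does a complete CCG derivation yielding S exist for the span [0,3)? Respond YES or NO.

N S (PP\N)\S
CKY chart[0,3] = {PP}; S ∉ chart

NO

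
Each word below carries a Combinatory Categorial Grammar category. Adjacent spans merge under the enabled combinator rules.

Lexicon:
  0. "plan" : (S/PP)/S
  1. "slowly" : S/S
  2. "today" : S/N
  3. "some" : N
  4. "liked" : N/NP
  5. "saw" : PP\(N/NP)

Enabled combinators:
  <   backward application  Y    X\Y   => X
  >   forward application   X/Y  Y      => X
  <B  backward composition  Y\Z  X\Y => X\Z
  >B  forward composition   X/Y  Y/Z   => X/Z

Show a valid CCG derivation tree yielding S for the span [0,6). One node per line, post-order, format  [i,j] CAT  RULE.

[0,1] (S/PP)/S  lex  "plan"
[1,2] S/S  lex  "slowly"
[2,3] S/N  lex  "today"
[1,3] S/N  >B  k=2
[3,4] N  lex  "some"
[1,4] S  >  k=3
[0,4] S/PP  >  k=1
[4,5] N/NP  lex  "liked"
[5,6] PP\(N/NP)  lex  "saw"
[4,6] PP  <  k=5
[0,6] S  >  k=4

[0,6] S   >
  [0,4] S/PP   >
    [0,1] "plan" : (S/PP)/S
    [1,4] S   >
      [1,3] S/N   >B
        [1,2] "slowly" : S/S
        [2,3] "today" : S/N
      [3,4] "some" : N
  [4,6] PP   <
    [4,5] "liked" : N/NP
    [5,6] "saw" : PP\(N/NP)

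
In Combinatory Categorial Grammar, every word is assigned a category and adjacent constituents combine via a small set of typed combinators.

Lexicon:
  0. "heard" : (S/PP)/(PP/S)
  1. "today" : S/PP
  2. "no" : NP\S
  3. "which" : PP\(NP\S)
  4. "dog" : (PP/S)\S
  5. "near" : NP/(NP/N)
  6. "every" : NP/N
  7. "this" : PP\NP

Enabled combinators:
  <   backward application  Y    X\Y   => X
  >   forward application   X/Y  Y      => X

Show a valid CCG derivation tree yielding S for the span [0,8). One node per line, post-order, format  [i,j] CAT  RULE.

[0,8] S   >
  [0,5] S/PP   >
    [0,1] "heard" : (S/PP)/(PP/S)
    [1,5] PP/S   <
      [1,4] S   >
        [1,2] "today" : S/PP
        [2,4] PP   <
          [2,3] "no" : NP\S
          [3,4] "which" : PP\(NP\S)
      [4,5] "dog" : (PP/S)\S
  [5,8] PP   <
    [5,7] NP   >
      [5,6] "near" : NP/(NP/N)
      [6,7] "every" : NP/N
    [7,8] "this" : PP\NP

[0,1] (S/PP)/(PP/S)  lex  "heard"
[1,2] S/PP  lex  "today"
[2,3] NP\S  lex  "no"
[3,4] PP\(NP\S)  lex  "which"
[2,4] PP  <  k=3
[1,4] S  >  k=2
[4,5] (PP/S)\S  lex  "dog"
[1,5] PP/S  <  k=4
[0,5] S/PP  >  k=1
[5,6] NP/(NP/N)  lex  "near"
[6,7] NP/N  lex  "every"
[5,7] NP  >  k=6
[7,8] PP\NP  lex  "this"
[5,8] PP  <  k=7
[0,8] S  >  k=5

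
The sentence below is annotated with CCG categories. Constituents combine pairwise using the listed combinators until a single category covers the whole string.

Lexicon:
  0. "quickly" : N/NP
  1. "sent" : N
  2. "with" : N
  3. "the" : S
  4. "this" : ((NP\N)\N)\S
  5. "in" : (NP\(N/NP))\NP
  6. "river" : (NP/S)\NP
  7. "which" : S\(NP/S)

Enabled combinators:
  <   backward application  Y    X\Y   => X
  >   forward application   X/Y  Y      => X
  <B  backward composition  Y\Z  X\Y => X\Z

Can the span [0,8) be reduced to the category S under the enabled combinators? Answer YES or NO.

[0,8] S   <
  [0,7] NP/S   <
    [0,6] NP   <
      [0,1] "quickly" : N/NP
      [1,6] NP\(N/NP)   <
        [1,5] NP   <
          [1,2] "sent" : N
          [2,5] NP\N   <
            [2,3] "with" : N
            [3,5] (NP\N)\N   <
              [3,4] "the" : S
              [4,5] "this" : ((NP\N)\N)\S
        [5,6] "in" : (NP\(N/NP))\NP
    [6,7] "river" : (NP/S)\NP
  [7,8] "which" : S\(NP/S)

YES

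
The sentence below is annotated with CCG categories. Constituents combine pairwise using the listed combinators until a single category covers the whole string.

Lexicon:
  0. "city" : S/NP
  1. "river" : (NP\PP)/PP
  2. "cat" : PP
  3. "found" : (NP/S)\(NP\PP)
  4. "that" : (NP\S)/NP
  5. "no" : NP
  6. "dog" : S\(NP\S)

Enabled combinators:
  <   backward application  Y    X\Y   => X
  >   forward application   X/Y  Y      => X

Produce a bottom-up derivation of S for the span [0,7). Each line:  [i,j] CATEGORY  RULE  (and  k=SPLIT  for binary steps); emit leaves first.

[0,7] S   >
  [0,1] "city" : S/NP
  [1,7] NP   >
    [1,4] NP/S   <
      [1,3] NP\PP   >
        [1,2] "river" : (NP\PP)/PP
        [2,3] "cat" : PP
      [3,4] "found" : (NP/S)\(NP\PP)
    [4,7] S   <
      [4,6] NP\S   >
        [4,5] "that" : (NP\S)/NP
        [5,6] "no" : NP
      [6,7] "dog" : S\(NP\S)

[0,1] S/NP  lex  "city"
[1,2] (NP\PP)/PP  lex  "river"
[2,3] PP  lex  "cat"
[1,3] NP\PP  >  k=2
[3,4] (NP/S)\(NP\PP)  lex  "found"
[1,4] NP/S  <  k=3
[4,5] (NP\S)/NP  lex  "that"
[5,6] NP  lex  "no"
[4,6] NP\S  >  k=5
[6,7] S\(NP\S)  lex  "dog"
[4,7] S  <  k=6
[1,7] NP  >  k=4
[0,7] S  >  k=1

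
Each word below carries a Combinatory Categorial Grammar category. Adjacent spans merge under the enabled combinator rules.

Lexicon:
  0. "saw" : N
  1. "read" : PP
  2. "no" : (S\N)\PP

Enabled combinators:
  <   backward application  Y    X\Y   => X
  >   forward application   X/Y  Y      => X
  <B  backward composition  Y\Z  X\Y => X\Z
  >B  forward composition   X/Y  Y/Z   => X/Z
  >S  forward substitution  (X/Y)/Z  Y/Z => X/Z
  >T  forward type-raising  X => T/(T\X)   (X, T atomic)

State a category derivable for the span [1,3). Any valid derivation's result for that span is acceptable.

S\N

[0,3] S   >
  [0,1] S/(S\N)   >T
    [0,1] "saw" : N
  [1,3] S\N   <
    [1,2] "read" : PP
    [2,3] "no" : (S\N)\PP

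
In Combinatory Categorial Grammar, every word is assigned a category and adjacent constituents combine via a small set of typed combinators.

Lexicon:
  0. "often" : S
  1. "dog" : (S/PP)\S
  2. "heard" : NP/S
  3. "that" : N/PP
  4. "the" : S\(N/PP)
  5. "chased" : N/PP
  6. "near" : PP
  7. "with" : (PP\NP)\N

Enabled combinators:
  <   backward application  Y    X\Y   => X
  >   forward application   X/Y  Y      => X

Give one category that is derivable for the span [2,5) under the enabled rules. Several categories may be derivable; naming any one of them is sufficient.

NP

[0,8] S   >
  [0,2] S/PP   <
    [0,1] "often" : S
    [1,2] "dog" : (S/PP)\S
  [2,8] PP   <
    [2,5] NP   >
      [2,3] "heard" : NP/S
      [3,5] S   <
        [3,4] "that" : N/PP
        [4,5] "the" : S\(N/PP)
    [5,8] PP\NP   <
      [5,7] N   >
        [5,6] "chased" : N/PP
        [6,7] "near" : PP
      [7,8] "with" : (PP\NP)\N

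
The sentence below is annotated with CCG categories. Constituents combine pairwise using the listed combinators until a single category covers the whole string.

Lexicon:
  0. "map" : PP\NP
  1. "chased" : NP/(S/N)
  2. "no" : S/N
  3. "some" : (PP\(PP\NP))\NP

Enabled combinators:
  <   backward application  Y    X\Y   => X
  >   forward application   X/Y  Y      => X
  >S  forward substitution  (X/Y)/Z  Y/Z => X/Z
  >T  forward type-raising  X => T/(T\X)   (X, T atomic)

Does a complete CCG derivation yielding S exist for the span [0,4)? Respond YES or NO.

NO

PP\NP NP/(S/N) S/N (PP\(PP\NP))\NP
CKY chart[0,4] = {N/(N\PP), NP/(NP\PP), PP, PP/(PP\PP), S/(S\PP)}; S ∉ chart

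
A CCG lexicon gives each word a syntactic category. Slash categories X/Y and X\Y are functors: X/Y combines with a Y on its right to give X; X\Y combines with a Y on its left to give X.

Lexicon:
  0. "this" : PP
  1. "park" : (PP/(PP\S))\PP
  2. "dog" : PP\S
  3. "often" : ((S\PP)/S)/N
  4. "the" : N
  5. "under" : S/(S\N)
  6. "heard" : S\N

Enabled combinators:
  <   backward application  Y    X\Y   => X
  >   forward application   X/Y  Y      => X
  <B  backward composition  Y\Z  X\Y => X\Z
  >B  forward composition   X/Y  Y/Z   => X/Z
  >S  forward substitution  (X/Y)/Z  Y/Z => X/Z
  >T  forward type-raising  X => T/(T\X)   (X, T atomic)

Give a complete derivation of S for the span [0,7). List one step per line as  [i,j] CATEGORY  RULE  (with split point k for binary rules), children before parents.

[0,7] S   <
  [0,3] PP   >
    [0,2] PP/(PP\S)   <
      [0,1] "this" : PP
      [1,2] "park" : (PP/(PP\S))\PP
    [2,3] "dog" : PP\S
  [3,7] S\PP   >
    [3,5] (S\PP)/S   >
      [3,4] "often" : ((S\PP)/S)/N
      [4,5] "the" : N
    [5,7] S   >
      [5,6] "under" : S/(S\N)
      [6,7] "heard" : S\N

[0,1] PP  lex  "this"
[1,2] (PP/(PP\S))\PP  lex  "park"
[0,2] PP/(PP\S)  <  k=1
[2,3] PP\S  lex  "dog"
[0,3] PP  >  k=2
[3,4] ((S\PP)/S)/N  lex  "often"
[4,5] N  lex  "the"
[3,5] (S\PP)/S  >  k=4
[5,6] S/(S\N)  lex  "under"
[6,7] S\N  lex  "heard"
[5,7] S  >  k=6
[3,7] S\PP  >  k=5
[0,7] S  <  k=3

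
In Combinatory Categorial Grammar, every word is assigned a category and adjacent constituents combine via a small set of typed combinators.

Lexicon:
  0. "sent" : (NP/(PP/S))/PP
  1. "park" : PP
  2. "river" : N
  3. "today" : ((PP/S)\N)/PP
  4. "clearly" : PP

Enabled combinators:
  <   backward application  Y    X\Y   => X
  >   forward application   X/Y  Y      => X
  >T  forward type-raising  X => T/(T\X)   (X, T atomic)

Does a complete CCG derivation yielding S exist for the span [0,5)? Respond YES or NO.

(NP/(PP/S))/PP PP N ((PP/S)\N)/PP PP
CKY chart[0,5] = {N/(N\NP), NP, NP/(NP\NP), PP/(PP\NP), S/(S\NP)}; S ∉ chart

NO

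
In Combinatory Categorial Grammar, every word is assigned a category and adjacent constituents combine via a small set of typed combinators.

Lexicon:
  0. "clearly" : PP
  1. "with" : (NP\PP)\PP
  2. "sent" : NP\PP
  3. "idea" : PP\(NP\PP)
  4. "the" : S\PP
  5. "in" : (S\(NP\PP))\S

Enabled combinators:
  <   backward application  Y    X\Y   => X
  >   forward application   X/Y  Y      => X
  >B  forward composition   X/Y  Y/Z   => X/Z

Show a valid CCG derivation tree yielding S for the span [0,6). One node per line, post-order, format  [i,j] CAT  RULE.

[0,6] S   <
  [0,2] NP\PP   <
    [0,1] "clearly" : PP
    [1,2] "with" : (NP\PP)\PP
  [2,6] S\(NP\PP)   <
    [2,5] S   <
      [2,4] PP   <
        [2,3] "sent" : NP\PP
        [3,4] "idea" : PP\(NP\PP)
      [4,5] "the" : S\PP
    [5,6] "in" : (S\(NP\PP))\S

[0,1] PP  lex  "clearly"
[1,2] (NP\PP)\PP  lex  "with"
[0,2] NP\PP  <  k=1
[2,3] NP\PP  lex  "sent"
[3,4] PP\(NP\PP)  lex  "idea"
[2,4] PP  <  k=3
[4,5] S\PP  lex  "the"
[2,5] S  <  k=4
[5,6] (S\(NP\PP))\S  lex  "in"
[2,6] S\(NP\PP)  <  k=5
[0,6] S  <  k=2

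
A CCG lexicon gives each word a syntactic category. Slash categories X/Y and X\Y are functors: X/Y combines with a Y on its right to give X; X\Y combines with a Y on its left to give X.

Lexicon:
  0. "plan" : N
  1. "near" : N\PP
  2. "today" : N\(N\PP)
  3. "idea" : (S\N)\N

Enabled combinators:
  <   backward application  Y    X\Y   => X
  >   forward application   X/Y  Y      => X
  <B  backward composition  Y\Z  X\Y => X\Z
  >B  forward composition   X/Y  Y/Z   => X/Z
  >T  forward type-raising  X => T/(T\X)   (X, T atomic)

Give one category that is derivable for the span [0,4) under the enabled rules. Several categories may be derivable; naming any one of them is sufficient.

S

[0,4] S   >
  [0,1] S/(S\N)   >T
    [0,1] "plan" : N
  [1,4] S\N   <
    [1,3] N   <
      [1,2] "near" : N\PP
      [2,3] "today" : N\(N\PP)
    [3,4] "idea" : (S\N)\N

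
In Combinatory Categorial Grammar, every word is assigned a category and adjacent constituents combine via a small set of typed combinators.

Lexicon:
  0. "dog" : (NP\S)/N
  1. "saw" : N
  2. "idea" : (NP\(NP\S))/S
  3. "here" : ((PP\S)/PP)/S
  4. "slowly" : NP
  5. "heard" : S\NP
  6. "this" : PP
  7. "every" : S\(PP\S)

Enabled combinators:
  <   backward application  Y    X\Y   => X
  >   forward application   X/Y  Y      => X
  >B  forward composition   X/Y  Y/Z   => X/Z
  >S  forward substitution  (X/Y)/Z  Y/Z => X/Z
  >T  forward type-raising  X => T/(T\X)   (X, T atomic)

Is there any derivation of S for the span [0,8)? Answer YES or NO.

(NP\S)/N N (NP\(NP\S))/S ((PP\S)/PP)/S NP S\NP PP S\(PP\S)
CKY chart[0,8] = {N/(N\NP), NP, NP/(NP\NP), PP/(PP\NP), S/(S\NP)}; S ∉ chart

NO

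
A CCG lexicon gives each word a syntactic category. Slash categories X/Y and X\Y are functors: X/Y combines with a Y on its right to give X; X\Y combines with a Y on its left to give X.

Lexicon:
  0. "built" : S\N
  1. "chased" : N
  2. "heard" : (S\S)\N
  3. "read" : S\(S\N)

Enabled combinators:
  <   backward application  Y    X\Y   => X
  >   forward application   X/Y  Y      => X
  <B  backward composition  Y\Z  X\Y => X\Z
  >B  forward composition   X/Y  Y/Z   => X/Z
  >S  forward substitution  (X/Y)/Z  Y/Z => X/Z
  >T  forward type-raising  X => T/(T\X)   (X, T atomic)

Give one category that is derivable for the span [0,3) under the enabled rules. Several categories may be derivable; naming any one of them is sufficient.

S\N

[0,4] S   <
  [0,3] S\N   <B
    [0,1] "built" : S\N
    [1,3] S\S   <
      [1,2] "chased" : N
      [2,3] "heard" : (S\S)\N
  [3,4] "read" : S\(S\N)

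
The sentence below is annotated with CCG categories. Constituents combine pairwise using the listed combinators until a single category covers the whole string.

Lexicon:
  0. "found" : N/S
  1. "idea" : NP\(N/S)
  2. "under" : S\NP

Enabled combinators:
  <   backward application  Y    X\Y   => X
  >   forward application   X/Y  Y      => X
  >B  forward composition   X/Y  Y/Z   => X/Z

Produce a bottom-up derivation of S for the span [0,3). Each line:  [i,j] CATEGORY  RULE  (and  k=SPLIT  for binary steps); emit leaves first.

[0,3] S   <
  [0,2] NP   <
    [0,1] "found" : N/S
    [1,2] "idea" : NP\(N/S)
  [2,3] "under" : S\NP

[0,1] N/S  lex  "found"
[1,2] NP\(N/S)  lex  "idea"
[0,2] NP  <  k=1
[2,3] S\NP  lex  "under"
[0,3] S  <  k=2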